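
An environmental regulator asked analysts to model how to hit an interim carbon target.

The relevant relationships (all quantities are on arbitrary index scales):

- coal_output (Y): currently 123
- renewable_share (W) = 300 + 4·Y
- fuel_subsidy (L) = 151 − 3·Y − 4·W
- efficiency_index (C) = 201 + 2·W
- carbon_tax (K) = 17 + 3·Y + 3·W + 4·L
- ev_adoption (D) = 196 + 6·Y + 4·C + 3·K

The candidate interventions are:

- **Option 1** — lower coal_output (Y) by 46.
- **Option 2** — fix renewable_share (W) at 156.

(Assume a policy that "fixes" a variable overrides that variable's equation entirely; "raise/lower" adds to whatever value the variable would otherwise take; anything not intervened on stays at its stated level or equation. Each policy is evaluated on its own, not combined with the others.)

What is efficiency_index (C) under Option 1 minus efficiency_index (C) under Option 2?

904

Option 1 (Y − 46):
  Y = 123 − 46 = 77
  W = 300 + 4·77 = 608
  C = 201 + 2·608 = 1417
Option 2 (W := 156):
  Y = 123
  W = 156
  C = 201 + 2·156 = 513
C: 1417 − 513 = 904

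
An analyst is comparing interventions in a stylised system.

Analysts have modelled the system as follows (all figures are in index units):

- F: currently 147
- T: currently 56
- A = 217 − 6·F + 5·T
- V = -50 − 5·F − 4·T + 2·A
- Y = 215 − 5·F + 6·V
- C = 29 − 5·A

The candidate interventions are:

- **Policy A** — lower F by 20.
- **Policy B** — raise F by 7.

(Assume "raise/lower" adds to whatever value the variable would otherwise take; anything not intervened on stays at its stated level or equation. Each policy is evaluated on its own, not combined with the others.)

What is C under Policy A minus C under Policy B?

Policy A (F − 20):
  F = 147 − 20 = 127
  T = 56
  A = 217 − 6·127 + 5·56 = -265
  C = 29 − 5·(-265) = 1354
Policy B (F + 7):
  F = 147 + 7 = 154
  T = 56
  A = 217 − 6·154 + 5·56 = -427
  C = 29 − 5·(-427) = 2164
C: 1354 − 2164 = -810

-810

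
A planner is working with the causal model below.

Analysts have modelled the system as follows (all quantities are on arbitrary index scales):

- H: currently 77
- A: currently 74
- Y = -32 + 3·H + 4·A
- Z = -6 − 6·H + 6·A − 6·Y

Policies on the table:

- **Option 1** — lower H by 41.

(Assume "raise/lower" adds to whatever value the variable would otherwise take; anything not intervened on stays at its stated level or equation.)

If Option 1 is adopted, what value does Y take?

Option 1 (H − 41):
  H = 77 − 41 = 36
  A = 74
  Y = -32 + 3·36 + 4·74 = 372

372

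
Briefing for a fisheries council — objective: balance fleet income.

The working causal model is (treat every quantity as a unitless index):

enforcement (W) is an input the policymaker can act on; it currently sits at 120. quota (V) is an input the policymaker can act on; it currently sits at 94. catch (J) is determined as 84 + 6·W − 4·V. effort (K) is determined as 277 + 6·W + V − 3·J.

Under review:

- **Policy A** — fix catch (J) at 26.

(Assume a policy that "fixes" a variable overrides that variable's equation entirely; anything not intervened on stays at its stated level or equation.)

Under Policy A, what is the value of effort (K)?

Policy A (J := 26):
  W = 120
  V = 94
  J = 26
  K = 277 + 6·120 + 94 − 3·26 = 1013

1013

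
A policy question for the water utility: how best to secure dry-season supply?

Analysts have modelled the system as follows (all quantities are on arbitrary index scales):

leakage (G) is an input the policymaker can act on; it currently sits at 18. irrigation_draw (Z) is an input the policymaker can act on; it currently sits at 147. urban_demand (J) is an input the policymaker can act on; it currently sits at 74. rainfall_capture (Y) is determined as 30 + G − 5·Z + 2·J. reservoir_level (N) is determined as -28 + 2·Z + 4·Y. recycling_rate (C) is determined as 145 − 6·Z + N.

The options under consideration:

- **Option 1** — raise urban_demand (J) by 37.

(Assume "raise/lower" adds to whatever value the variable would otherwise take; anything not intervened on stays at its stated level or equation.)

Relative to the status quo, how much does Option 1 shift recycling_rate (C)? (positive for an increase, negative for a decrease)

Baseline:
  G = 18
  Z = 147
  J = 74
  Y = 30 + 18 − 5·147 + 2·74 = -539
  N = -28 + 2·147 + 4·(-539) = -1890
  C = 145 − 6·147 + (-1890) = -2627
Option 1 (J + 37):
  G = 18
  Z = 147
  J = 74 + 37 = 111
  Y = 30 + 18 − 5·147 + 2·111 = -465
  N = -28 + 2·147 + 4·(-465) = -1594
  C = 145 − 6·147 + (-1594) = -2331
Change in C: -2331 − (-2627) = 296

296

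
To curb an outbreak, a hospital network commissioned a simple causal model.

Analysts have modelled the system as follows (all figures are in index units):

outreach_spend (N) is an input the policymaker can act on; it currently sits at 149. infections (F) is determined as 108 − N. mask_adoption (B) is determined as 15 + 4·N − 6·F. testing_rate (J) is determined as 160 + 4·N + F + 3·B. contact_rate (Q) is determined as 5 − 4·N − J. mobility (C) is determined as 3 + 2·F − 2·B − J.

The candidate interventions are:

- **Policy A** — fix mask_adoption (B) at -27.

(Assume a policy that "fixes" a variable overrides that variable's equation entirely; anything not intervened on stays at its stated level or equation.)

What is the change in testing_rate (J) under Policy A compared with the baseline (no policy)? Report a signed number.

Baseline:
  N = 149
  F = 108 − 149 = -41
  B = 15 + 4·149 − 6·(-41) = 857
  J = 160 + 4·149 + (-41) + 3·857 = 3286
Policy A (B := -27):
  N = 149
  F = 108 − 149 = -41
  B = -27
  J = 160 + 4·149 + (-41) + 3·(-27) = 634
Change in J: 634 − 3286 = -2652

-2652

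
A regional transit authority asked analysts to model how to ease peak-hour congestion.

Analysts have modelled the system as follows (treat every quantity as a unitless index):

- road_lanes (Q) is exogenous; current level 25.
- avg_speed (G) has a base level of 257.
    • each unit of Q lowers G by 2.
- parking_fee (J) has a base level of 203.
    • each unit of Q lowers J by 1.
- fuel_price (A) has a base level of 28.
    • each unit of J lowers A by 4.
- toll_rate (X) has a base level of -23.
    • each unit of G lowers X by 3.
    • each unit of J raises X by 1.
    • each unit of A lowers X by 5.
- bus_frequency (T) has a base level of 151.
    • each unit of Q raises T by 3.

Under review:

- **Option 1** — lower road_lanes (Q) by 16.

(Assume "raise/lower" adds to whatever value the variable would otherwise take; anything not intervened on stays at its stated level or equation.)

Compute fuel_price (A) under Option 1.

Option 1 (Q − 16):
  Q = 25 − 16 = 9
  J = 203 − 9 = 194
  A = 28 − 4·194 = -748

-748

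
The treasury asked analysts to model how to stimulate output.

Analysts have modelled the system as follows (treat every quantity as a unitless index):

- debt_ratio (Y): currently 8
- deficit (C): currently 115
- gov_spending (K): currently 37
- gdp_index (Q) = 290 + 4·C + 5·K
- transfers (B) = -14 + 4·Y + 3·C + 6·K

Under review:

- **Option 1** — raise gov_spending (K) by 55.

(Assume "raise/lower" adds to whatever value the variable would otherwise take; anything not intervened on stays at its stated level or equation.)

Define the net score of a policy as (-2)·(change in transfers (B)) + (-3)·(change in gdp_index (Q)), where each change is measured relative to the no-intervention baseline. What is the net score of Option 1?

Baseline:
  Y = 8
  C = 115
  K = 37
  Q = 290 + 4·115 + 5·37 = 935
  B = -14 + 4·8 + 3·115 + 6·37 = 585
Option 1 (K + 55):
  Y = 8
  C = 115
  K = 37 + 55 = 92
  Q = 290 + 4·115 + 5·92 = 1210
  B = -14 + 4·8 + 3·115 + 6·92 = 915
ΔB = 915 − 585 = 330; ΔQ = 1210 − 935 = 275
Score = (-2)·330 + (-3)·275 = -1485

-1485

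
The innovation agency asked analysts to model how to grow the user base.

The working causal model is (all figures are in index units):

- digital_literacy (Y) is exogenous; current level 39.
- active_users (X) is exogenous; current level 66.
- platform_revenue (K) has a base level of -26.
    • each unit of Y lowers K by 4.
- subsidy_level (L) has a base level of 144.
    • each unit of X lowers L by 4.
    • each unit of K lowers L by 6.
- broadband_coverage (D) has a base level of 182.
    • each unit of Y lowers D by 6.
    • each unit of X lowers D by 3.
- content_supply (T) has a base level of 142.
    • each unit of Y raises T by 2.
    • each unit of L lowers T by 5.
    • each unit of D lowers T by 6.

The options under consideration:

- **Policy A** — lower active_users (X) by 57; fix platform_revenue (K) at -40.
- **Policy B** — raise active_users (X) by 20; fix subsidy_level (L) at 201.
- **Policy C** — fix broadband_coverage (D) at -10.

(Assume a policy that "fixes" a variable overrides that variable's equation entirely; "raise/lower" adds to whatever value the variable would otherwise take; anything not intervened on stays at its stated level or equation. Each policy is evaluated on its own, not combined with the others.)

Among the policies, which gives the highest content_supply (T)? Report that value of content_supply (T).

Policy A (X − 57, K := -40):
  Y = 39
  X = 66 − 57 = 9
  K = -40
  L = 144 − 4·9 − 6·(-40) = 348
  D = 182 − 6·39 − 3·9 = -79
  T = 142 + 2·39 − 5·348 − 6·(-79) = -1046
Policy B (X + 20, L := 201):
  Y = 39
  X = 66 + 20 = 86
  K = -26 − 4·39 = -182
  L = 201
  D = 182 − 6·39 − 3·86 = -310
  T = 142 + 2·39 − 5·201 − 6·(-310) = 1075
Policy C (D := -10):
  Y = 39
  X = 66
  K = -26 − 4·39 = -182
  L = 144 − 4·66 − 6·(-182) = 972
  D = -10
  T = 142 + 2·39 − 5·972 − 6·(-10) = -4580
Comparing — Policy A: T=-1046, Policy B: T=1075, Policy C: T=-4580. Highest is 1075 (Policy B).

1075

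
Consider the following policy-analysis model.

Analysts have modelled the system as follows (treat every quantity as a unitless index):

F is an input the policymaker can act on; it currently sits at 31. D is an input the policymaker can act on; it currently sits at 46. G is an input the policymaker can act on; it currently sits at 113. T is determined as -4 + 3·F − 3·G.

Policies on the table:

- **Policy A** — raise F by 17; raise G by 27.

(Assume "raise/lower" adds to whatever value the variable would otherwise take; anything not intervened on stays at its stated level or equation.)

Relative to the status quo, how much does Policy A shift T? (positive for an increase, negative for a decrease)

-30

Baseline:
  F = 31
  G = 113
  T = -4 + 3·31 − 3·113 = -250
Policy A (F + 17, G + 27):
  F = 31 + 17 = 48
  G = 113 + 27 = 140
  T = -4 + 3·48 − 3·140 = -280
Change in T: -280 − (-250) = -30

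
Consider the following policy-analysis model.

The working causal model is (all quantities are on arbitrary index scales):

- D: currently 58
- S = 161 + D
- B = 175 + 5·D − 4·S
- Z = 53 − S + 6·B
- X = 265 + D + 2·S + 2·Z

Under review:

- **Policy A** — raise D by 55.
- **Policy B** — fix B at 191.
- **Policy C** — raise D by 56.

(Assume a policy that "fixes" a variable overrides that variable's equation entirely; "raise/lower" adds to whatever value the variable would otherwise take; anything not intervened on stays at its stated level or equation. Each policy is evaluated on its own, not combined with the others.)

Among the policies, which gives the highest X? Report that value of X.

Policy A (D + 55):
  D = 58 + 55 = 113
  S = 161 + 113 = 274
  B = 175 + 5·113 − 4·274 = -356
  Z = 53 − 274 + 6·(-356) = -2357
  X = 265 + 113 + 2·274 + 2·(-2357) = -3788
Policy B (B := 191):
  D = 58
  S = 161 + 58 = 219
  B = 191
  Z = 53 − 219 + 6·191 = 980
  X = 265 + 58 + 2·219 + 2·980 = 2721
Policy C (D + 56):
  D = 58 + 56 = 114
  S = 161 + 114 = 275
  B = 175 + 5·114 − 4·275 = -355
  Z = 53 − 275 + 6·(-355) = -2352
  X = 265 + 114 + 2·275 + 2·(-2352) = -3775
Comparing — Policy A: X=-3788, Policy B: X=2721, Policy C: X=-3775. Highest is 2721 (Policy B).

2721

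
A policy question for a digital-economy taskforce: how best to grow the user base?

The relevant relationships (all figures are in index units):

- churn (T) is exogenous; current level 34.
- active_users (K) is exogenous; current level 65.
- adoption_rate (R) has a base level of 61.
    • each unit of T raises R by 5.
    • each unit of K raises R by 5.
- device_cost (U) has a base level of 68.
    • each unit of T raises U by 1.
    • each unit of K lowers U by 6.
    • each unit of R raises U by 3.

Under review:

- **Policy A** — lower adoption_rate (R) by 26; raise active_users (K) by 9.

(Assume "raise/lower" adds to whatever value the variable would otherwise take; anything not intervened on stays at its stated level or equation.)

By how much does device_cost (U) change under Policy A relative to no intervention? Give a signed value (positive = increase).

Baseline:
  T = 34
  K = 65
  R = 61 + 5·34 + 5·65 = 556
  U = 68 + 34 − 6·65 + 3·556 = 1380
Policy A (R − 26, K + 9):
  T = 34
  K = 65 + 9 = 74
  R = 61 + 5·34 + 5·74 (−26 from intervention) = 575
  U = 68 + 34 − 6·74 + 3·575 = 1383
Change in U: 1383 − 1380 = 3

3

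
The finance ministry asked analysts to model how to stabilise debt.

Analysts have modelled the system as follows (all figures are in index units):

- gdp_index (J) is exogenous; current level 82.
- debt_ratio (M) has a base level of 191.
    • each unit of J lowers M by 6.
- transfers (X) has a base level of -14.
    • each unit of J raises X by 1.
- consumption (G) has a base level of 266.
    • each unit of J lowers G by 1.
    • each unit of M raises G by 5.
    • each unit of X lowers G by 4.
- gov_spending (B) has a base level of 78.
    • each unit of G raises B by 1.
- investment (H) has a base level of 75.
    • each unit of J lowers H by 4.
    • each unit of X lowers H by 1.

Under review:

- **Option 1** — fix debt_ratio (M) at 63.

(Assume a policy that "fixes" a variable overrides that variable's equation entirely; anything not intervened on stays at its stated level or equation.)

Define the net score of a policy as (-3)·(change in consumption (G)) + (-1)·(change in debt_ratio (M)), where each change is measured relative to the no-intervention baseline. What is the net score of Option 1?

Baseline:
  J = 82
  M = 191 − 6·82 = -301
  X = -14 + 82 = 68
  G = 266 − 82 + 5·(-301) − 4·68 = -1593
Option 1 (M := 63):
  J = 82
  M = 63
  X = -14 + 82 = 68
  G = 266 − 82 + 5·63 − 4·68 = 227
ΔG = 227 − (-1593) = 1820; ΔM = 63 − (-301) = 364
Score = (-3)·1820 + (-1)·364 = -5824

-5824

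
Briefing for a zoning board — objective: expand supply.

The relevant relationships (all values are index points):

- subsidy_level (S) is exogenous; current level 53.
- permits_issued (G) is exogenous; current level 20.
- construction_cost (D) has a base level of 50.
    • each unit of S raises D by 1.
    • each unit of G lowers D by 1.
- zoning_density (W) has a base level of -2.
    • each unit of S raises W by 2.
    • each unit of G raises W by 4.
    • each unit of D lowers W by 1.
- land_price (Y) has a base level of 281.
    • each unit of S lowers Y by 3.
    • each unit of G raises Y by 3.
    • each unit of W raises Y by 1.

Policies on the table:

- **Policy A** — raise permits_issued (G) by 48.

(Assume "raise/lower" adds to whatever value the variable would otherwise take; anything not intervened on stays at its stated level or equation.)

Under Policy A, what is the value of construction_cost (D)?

Policy A (G + 48):
  S = 53
  G = 20 + 48 = 68
  D = 50 + 53 − 68 = 35

35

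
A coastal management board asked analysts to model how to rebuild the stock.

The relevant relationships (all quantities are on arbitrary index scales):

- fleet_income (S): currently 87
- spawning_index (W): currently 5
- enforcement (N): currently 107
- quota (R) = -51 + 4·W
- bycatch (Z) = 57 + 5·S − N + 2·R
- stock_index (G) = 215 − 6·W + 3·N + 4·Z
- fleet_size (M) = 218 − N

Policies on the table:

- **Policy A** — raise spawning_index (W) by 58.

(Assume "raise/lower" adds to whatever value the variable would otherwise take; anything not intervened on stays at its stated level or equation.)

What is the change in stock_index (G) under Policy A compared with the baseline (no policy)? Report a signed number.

Baseline:
  S = 87
  W = 5
  N = 107
  R = -51 + 4·5 = -31
  Z = 57 + 5·87 − 107 + 2·(-31) = 323
  G = 215 − 6·5 + 3·107 + 4·323 = 1798
Policy A (W + 58):
  S = 87
  W = 5 + 58 = 63
  N = 107
  R = -51 + 4·63 = 201
  Z = 57 + 5·87 − 107 + 2·201 = 787
  G = 215 − 6·63 + 3·107 + 4·787 = 3306
Change in G: 3306 − 1798 = 1508

1508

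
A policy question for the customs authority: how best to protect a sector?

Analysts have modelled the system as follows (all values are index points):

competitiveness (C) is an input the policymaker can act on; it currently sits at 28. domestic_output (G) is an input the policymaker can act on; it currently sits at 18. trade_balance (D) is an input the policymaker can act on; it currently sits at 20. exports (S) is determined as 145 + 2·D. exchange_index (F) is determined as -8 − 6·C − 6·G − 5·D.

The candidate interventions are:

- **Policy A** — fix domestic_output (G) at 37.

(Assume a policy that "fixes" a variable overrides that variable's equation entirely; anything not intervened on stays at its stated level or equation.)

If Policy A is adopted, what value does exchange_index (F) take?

-498

Policy A (G := 37):
  C = 28
  G = 37
  D = 20
  F = -8 − 6·28 − 6·37 − 5·20 = -498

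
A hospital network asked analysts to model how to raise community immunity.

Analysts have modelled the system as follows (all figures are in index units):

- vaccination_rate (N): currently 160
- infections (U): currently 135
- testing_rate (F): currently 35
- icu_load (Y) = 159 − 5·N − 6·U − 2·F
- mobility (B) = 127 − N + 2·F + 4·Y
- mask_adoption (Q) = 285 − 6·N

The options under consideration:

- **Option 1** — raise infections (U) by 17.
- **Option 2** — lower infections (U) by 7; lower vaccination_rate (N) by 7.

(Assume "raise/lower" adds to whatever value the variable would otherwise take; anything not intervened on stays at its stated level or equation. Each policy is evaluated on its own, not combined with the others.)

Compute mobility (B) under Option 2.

-5732

Option 2 (U − 7, N − 7):
  N = 160 − 7 = 153
  U = 135 − 7 = 128
  F = 35
  Y = 159 − 5·153 − 6·128 − 2·35 = -1444
  B = 127 − 153 + 2·35 + 4·(-1444) = -5732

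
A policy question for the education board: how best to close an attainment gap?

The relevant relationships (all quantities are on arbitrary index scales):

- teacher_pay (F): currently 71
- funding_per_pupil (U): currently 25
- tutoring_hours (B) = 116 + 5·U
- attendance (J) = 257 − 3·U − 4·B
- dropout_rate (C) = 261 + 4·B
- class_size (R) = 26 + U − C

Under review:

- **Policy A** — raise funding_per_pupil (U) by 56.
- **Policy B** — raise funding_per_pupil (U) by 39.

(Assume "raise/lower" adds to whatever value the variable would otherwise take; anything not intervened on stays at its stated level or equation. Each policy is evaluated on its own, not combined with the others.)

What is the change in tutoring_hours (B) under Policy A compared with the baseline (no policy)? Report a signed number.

Baseline:
  U = 25
  B = 116 + 5·25 = 241
Policy A (U + 56):
  U = 25 + 56 = 81
  B = 116 + 5·81 = 521
Change in B: 521 − 241 = 280

280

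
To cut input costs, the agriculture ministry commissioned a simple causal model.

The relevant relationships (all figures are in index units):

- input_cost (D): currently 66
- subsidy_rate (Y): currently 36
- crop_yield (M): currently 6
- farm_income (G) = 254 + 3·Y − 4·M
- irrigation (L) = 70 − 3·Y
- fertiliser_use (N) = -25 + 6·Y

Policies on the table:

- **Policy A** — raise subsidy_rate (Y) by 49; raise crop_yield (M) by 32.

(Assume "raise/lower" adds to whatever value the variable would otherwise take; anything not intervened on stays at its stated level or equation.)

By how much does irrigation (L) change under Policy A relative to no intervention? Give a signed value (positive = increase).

-147

Baseline:
  Y = 36
  L = 70 − 3·36 = -38
Policy A (Y + 49, M + 32):
  Y = 36 + 49 = 85
  L = 70 − 3·85 = -185
Change in L: -185 − (-38) = -147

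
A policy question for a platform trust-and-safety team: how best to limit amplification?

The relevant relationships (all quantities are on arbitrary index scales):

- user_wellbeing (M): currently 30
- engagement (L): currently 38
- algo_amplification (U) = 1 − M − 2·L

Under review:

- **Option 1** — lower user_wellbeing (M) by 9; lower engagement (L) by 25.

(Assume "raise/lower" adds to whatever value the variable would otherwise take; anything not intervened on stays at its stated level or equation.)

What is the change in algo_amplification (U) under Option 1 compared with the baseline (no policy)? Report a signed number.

Baseline:
  M = 30
  L = 38
  U = 1 − 30 − 2·38 = -105
Option 1 (M − 9, L − 25):
  M = 30 − 9 = 21
  L = 38 − 25 = 13
  U = 1 − 21 − 2·13 = -46
Change in U: -46 − (-105) = 59

59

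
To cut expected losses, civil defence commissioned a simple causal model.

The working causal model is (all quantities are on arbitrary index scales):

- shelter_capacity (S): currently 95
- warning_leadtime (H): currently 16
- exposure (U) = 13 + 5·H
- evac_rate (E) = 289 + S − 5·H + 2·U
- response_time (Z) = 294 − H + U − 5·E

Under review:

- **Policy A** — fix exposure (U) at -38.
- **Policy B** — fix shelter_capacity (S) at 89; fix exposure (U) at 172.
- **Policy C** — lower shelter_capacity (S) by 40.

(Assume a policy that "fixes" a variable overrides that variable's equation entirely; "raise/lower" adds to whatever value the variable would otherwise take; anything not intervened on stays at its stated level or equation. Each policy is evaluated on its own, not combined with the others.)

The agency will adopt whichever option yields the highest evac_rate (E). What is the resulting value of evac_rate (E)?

Policy A (U := -38):
  S = 95
  H = 16
  U = -38
  E = 289 + 95 − 5·16 + 2·(-38) = 228
Policy B (S := 89, U := 172):
  S = 89
  H = 16
  U = 172
  E = 289 + 89 − 5·16 + 2·172 = 642
Policy C (S − 40):
  S = 95 − 40 = 55
  H = 16
  U = 13 + 5·16 = 93
  E = 289 + 55 − 5·16 + 2·93 = 450
Comparing — Policy A: E=228, Policy B: E=642, Policy C: E=450. Highest is 642 (Policy B).

642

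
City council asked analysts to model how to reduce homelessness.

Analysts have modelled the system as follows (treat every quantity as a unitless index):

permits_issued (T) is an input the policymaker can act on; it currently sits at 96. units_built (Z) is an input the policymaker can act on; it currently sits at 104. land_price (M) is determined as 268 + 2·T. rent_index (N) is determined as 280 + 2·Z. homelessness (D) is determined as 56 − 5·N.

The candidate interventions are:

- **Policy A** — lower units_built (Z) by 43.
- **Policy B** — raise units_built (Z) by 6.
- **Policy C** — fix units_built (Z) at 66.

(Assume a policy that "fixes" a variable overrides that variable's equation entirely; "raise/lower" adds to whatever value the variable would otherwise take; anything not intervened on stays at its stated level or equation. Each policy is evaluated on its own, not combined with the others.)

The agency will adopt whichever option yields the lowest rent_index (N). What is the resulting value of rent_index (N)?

402

Policy A (Z − 43):
  Z = 104 − 43 = 61
  N = 280 + 2·61 = 402
Policy B (Z + 6):
  Z = 104 + 6 = 110
  N = 280 + 2·110 = 500
Policy C (Z := 66):
  Z = 66
  N = 280 + 2·66 = 412
Comparing — Policy A: N=402, Policy B: N=500, Policy C: N=412. Lowest is 402 (Policy A).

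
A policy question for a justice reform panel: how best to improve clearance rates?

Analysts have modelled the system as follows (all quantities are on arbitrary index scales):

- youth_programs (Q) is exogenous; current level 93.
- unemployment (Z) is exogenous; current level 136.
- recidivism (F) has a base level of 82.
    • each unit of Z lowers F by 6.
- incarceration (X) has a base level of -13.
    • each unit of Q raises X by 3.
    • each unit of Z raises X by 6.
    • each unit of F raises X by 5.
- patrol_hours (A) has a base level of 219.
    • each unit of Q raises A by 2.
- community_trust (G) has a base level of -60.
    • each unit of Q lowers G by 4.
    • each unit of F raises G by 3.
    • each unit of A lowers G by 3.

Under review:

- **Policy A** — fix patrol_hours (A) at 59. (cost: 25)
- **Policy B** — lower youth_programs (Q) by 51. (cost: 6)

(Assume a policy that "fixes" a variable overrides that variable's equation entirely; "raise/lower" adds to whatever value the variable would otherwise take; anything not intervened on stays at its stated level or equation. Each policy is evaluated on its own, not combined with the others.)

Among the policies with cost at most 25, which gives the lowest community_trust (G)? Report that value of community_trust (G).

Policy A (A := 59):
  Q = 93
  Z = 136
  F = 82 − 6·136 = -734
  A = 59
  G = -60 − 4·93 + 3·(-734) − 3·59 = -2811
Policy B (Q − 51):
  Q = 93 − 51 = 42
  Z = 136
  F = 82 − 6·136 = -734
  A = 219 + 2·42 = 303
  G = -60 − 4·42 + 3·(-734) − 3·303 = -3339
Comparing — Policy A: G=-2811, Policy B: G=-3339. Lowest is -3339 (Policy B).

-3339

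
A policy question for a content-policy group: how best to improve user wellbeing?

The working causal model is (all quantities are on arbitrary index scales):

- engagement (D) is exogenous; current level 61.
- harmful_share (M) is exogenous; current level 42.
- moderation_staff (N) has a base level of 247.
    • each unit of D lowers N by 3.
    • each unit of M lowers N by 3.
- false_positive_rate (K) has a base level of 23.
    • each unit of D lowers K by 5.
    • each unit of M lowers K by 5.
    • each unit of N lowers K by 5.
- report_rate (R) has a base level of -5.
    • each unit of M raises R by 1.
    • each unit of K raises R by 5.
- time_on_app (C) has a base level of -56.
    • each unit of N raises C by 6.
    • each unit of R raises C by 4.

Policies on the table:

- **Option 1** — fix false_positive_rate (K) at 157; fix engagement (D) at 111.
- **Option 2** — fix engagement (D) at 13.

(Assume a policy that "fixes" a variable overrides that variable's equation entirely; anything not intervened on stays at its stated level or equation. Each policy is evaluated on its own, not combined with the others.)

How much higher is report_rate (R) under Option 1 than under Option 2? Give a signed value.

Option 1 (K := 157, D := 111):
  D = 111
  M = 42
  N = 247 − 3·111 − 3·42 = -212
  K = 157
  R = -5 + 42 + 5·157 = 822
Option 2 (D := 13):
  D = 13
  M = 42
  N = 247 − 3·13 − 3·42 = 82
  K = 23 − 5·13 − 5·42 − 5·82 = -662
  R = -5 + 42 + 5·(-662) = -3273
R: 822 − (-3273) = 4095

4095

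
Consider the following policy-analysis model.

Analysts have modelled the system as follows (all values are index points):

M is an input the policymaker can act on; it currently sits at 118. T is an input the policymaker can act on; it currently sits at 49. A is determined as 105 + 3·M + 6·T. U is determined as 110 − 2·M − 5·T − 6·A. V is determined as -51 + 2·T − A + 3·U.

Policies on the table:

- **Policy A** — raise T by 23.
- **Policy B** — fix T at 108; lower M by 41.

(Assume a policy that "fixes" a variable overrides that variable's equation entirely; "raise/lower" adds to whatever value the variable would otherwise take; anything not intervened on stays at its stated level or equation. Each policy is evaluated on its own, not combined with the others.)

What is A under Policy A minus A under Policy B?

-93

Policy A (T + 23):
  M = 118
  T = 49 + 23 = 72
  A = 105 + 3·118 + 6·72 = 891
Policy B (T := 108, M − 41):
  M = 118 − 41 = 77
  T = 108
  A = 105 + 3·77 + 6·108 = 984
A: 891 − 984 = -93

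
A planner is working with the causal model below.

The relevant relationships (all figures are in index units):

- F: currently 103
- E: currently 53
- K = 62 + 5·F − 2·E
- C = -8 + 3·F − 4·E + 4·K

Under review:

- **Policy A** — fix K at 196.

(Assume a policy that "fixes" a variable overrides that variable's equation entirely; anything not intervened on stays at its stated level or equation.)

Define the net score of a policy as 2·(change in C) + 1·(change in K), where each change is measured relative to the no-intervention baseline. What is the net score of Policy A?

Baseline:
  F = 103
  E = 53
  K = 62 + 5·103 − 2·53 = 471
  C = -8 + 3·103 − 4·53 + 4·471 = 1973
Policy A (K := 196):
  F = 103
  E = 53
  K = 196
  C = -8 + 3·103 − 4·53 + 4·196 = 873
ΔC = 873 − 1973 = -1100; ΔK = 196 − 471 = -275
Score = 2·(-1100) + 1·(-275) = -2475

-2475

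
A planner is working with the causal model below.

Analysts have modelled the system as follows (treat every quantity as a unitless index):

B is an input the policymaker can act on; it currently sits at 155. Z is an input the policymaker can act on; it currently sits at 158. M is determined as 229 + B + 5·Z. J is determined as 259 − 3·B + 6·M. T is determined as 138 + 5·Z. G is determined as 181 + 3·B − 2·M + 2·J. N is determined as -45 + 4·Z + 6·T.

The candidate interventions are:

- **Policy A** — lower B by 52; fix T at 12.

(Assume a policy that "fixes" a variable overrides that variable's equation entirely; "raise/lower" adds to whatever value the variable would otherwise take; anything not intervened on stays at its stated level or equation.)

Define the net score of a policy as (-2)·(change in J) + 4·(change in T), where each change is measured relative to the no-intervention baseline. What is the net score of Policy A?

Baseline:
  B = 155
  Z = 158
  M = 229 + 155 + 5·158 = 1174
  J = 259 − 3·155 + 6·1174 = 6838
  T = 138 + 5·158 = 928
Policy A (B − 52, T := 12):
  B = 155 − 52 = 103
  Z = 158
  M = 229 + 103 + 5·158 = 1122
  J = 259 − 3·103 + 6·1122 = 6682
  T = 12
ΔJ = 6682 − 6838 = -156; ΔT = 12 − 928 = -916
Score = (-2)·(-156) + 4·(-916) = -3352

-3352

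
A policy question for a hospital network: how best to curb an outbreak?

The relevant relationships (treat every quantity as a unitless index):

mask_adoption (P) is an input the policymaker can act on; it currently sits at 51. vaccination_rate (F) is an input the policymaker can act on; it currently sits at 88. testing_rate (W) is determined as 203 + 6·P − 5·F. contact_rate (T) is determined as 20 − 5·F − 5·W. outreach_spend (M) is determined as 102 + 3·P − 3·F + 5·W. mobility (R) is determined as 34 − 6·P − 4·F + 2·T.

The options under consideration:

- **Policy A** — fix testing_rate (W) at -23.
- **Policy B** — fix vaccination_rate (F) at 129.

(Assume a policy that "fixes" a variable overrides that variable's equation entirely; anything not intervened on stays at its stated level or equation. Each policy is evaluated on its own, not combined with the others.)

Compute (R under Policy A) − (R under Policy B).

Policy A (W := -23):
  P = 51
  F = 88
  W = -23
  T = 20 − 5·88 − 5·(-23) = -305
  R = 34 − 6·51 − 4·88 + 2·(-305) = -1234
Policy B (F := 129):
  P = 51
  F = 129
  W = 203 + 6·51 − 5·129 = -136
  T = 20 − 5·129 − 5·(-136) = 55
  R = 34 − 6·51 − 4·129 + 2·55 = -678
R: -1234 − (-678) = -556

-556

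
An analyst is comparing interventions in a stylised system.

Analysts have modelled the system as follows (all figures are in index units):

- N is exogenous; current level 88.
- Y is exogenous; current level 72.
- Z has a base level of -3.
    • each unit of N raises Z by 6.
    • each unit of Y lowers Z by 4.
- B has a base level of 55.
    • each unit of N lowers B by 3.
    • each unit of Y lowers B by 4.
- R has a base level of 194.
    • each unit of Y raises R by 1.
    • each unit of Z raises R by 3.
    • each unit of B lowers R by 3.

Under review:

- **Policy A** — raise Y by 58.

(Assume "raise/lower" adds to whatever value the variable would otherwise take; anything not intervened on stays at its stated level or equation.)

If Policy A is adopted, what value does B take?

Policy A (Y + 58):
  N = 88
  Y = 72 + 58 = 130
  B = 55 − 3·88 − 4·130 = -729

-729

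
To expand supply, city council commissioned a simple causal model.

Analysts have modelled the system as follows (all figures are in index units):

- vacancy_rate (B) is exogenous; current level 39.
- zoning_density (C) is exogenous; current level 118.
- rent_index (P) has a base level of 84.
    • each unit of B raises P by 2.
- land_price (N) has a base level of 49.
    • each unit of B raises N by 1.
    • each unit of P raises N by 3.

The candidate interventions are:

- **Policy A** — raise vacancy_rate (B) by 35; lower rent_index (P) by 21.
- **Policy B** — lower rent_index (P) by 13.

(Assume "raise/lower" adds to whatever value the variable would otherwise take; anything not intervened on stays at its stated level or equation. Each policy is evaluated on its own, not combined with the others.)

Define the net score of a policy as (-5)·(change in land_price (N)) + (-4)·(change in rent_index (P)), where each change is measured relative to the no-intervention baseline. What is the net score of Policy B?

247

Baseline:
  B = 39
  P = 84 + 2·39 = 162
  N = 49 + 39 + 3·162 = 574
Policy B (P − 13):
  B = 39
  P = 84 + 2·39 (−13 from intervention) = 149
  N = 49 + 39 + 3·149 = 535
ΔN = 535 − 574 = -39; ΔP = 149 − 162 = -13
Score = (-5)·(-39) + (-4)·(-13) = 247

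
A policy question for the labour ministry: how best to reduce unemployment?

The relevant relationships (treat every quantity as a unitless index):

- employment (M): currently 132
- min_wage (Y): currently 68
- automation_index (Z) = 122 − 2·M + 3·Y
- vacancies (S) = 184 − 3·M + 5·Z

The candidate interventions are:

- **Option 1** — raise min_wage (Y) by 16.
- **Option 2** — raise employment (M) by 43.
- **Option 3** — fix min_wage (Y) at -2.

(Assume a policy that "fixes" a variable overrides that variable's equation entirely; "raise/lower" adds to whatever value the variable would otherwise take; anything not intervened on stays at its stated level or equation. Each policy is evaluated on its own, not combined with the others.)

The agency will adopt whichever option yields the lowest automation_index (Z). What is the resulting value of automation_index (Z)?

Option 1 (Y + 16):
  M = 132
  Y = 68 + 16 = 84
  Z = 122 − 2·132 + 3·84 = 110
Option 2 (M + 43):
  M = 132 + 43 = 175
  Y = 68
  Z = 122 − 2·175 + 3·68 = -24
Option 3 (Y := -2):
  M = 132
  Y = -2
  Z = 122 − 2·132 + 3·(-2) = -148
Comparing — Option 1: Z=110, Option 2: Z=-24, Option 3: Z=-148. Lowest is -148 (Option 3).

-148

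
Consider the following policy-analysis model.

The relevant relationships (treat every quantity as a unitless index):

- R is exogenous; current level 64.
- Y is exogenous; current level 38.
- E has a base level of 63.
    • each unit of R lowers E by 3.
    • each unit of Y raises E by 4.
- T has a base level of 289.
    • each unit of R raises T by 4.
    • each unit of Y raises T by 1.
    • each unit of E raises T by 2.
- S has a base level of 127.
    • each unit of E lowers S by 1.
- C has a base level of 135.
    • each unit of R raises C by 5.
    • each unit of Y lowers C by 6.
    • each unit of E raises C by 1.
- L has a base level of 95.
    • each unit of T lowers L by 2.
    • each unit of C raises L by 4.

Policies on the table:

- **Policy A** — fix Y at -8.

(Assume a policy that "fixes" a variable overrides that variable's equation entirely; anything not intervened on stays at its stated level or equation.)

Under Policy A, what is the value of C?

Policy A (Y := -8):
  R = 64
  Y = -8
  E = 63 − 3·64 + 4·(-8) = -161
  C = 135 + 5·64 − 6·(-8) + (-161) = 342

342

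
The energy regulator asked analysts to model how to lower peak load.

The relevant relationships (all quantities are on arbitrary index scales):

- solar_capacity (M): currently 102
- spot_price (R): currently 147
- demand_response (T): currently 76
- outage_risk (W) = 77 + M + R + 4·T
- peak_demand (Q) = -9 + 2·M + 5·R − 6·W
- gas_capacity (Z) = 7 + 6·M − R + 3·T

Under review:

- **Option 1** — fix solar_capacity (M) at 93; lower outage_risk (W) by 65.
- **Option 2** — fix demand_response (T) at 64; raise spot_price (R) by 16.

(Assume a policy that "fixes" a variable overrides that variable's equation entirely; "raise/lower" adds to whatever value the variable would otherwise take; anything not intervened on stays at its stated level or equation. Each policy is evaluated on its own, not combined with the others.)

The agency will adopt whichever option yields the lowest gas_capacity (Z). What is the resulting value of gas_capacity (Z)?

646

Option 1 (M := 93, W − 65):
  M = 93
  R = 147
  T = 76
  Z = 7 + 6·93 − 147 + 3·76 = 646
Option 2 (T := 64, R + 16):
  M = 102
  R = 147 + 16 = 163
  T = 64
  Z = 7 + 6·102 − 163 + 3·64 = 648
Comparing — Option 1: Z=646, Option 2: Z=648. Lowest is 646 (Option 1).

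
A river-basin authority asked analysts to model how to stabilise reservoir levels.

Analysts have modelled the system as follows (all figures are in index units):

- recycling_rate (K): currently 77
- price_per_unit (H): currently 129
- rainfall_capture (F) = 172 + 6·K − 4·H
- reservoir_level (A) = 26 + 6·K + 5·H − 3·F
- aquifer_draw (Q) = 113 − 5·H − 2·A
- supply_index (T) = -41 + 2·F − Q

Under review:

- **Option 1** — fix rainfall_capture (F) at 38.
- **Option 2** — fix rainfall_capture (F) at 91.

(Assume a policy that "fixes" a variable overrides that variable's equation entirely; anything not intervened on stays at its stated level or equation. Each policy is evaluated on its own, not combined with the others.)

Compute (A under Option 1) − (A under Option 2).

Option 1 (F := 38):
  K = 77
  H = 129
  F = 38
  A = 26 + 6·77 + 5·129 − 3·38 = 1019
Option 2 (F := 91):
  K = 77
  H = 129
  F = 91
  A = 26 + 6·77 + 5·129 − 3·91 = 860
A: 1019 − 860 = 159

159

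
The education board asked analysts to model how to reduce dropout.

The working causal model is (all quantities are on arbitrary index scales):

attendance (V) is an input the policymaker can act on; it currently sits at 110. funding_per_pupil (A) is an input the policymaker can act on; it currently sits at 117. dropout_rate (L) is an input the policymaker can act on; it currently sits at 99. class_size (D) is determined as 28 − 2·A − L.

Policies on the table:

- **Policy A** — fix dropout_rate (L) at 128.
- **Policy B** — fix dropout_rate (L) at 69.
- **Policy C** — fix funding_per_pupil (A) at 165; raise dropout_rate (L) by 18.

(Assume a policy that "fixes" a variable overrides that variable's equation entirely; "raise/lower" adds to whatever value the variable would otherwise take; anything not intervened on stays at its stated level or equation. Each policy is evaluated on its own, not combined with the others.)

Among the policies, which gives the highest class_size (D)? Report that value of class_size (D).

Policy A (L := 128):
  A = 117
  L = 128
  D = 28 − 2·117 − 128 = -334
Policy B (L := 69):
  A = 117
  L = 69
  D = 28 − 2·117 − 69 = -275
Policy C (A := 165, L + 18):
  A = 165
  L = 99 + 18 = 117
  D = 28 − 2·165 − 117 = -419
Comparing — Policy A: D=-334, Policy B: D=-275, Policy C: D=-419. Highest is -275 (Policy B).

-275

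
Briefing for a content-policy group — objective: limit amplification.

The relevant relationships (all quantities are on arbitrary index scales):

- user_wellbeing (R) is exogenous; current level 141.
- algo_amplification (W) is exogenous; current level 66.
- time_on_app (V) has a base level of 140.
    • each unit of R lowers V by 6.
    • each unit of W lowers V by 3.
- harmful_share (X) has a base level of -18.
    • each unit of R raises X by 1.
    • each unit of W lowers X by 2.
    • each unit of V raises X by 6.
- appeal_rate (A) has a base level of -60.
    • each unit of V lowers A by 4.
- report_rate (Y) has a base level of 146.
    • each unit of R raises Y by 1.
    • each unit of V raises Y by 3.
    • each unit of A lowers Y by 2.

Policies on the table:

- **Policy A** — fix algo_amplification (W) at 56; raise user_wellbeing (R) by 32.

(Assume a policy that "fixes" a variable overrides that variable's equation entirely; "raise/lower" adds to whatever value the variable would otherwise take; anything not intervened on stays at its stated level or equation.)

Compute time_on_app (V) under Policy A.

-1066

Policy A (W := 56, R + 32):
  R = 141 + 32 = 173
  W = 56
  V = 140 − 6·173 − 3·56 = -1066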